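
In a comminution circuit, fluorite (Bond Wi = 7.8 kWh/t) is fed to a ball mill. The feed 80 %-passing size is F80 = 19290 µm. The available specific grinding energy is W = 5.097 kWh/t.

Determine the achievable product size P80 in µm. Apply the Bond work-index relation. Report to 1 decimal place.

W = 10·Wi·[P80^(−½) − F80^(−½)]
P80^-0.5 = F80^-0.5 + W/(10 Wi)
  = 5.0970/(10·7.8) + 1/√19290 = 0.065346 + 0.007200 = 0.072546
P80 = (1/0.072546)² = 13.7843² = 190.01 µm

P80 = 190.0 µm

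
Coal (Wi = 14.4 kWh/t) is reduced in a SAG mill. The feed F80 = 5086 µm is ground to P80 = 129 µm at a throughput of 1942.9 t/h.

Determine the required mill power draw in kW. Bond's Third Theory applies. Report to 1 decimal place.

W = 10 Wi (1/√P80 − 1/√F80)  [Bond]
W = 10·14.4·(1/√129 − 1/√5086) = 10·14.4·(0.074023) = 10.6593 kWh/t
P = W·T = 10.6593·1942.9 = 20710.0 kW

P = 20710.0 kW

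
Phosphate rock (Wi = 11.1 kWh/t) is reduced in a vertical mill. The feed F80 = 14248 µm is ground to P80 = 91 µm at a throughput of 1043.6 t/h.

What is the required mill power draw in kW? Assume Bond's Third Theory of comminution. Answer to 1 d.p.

W = 10 Wi / √P80 − 10 Wi / √F80
W = 10·11.1·(1/√91 − 1/√14248) = 10·11.1·(0.096451) = 10.7060 kWh/t
Power = W × throughput = 10.7060 kWh/t × 1043.6 t/h = 11172.8 kW

P = 11172.8 kW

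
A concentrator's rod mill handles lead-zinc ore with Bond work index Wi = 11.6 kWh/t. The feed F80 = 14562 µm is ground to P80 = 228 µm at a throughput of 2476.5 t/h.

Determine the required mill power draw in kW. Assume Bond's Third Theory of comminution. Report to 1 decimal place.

P = 16644.6 kW

W = 10·Wi·(P80^(-½) − F80^(-½))
W = 10·11.6·(1/√228 − 1/√14562) = 10·11.6·(0.057940) = 6.7210 kWh/t
P = W·T = 6.7210·2476.5 = 16644.6 kW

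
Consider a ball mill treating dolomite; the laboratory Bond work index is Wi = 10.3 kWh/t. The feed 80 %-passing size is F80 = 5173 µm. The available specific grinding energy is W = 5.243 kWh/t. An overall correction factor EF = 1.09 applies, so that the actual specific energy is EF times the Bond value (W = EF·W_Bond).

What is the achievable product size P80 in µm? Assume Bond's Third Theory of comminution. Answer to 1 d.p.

W = 10·Wi·(P80^(-½) − F80^(-½))
W_Bond = W / EF = 5.243 / 1.09 = 4.8101 kWh/t
⇒ 1/√P80 = W_Bond/(10 Wi) + 1/√F80
  = 4.8101/(10·10.3) + 1/√5173 = 0.046700 + 0.013904 = 0.060604
P80 = (1/0.060604)² = 16.5007² = 272.27 µm

P80 = 272.3 µm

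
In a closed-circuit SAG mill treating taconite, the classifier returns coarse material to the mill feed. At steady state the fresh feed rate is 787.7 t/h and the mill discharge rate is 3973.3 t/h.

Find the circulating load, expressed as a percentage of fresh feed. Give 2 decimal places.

CL = 404.42 %

M = F + R at steady state, so:
R = M − F = 3973.3 − 787.7 = 3185.6 t/h
CL = 100·R/F = 100·3185.6/787.7 = 404.42 %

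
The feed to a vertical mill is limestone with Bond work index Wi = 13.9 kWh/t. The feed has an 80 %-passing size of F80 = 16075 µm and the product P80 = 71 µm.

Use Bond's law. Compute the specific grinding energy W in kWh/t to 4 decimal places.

W = 15.3999 kWh/t

W = 10 Wi (1/√P80 − 1/√F80)  [Bond]
1/√71 = 0.118678;  1/√16075 = 0.007887
W = 10·13.9·(0.118678 − 0.007887) = 15.3999 kWh/t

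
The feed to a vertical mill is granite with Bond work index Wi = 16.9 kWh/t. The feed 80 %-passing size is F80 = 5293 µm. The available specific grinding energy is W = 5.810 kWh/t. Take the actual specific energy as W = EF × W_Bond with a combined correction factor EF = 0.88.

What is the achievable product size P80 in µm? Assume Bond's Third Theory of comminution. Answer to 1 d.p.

W = 10 Wi / √P80 − 10 Wi / √F80
W_Bond = W / EF = 5.810 / 0.88 = 6.6023 kWh/t
P80^(−½) = W_Bond/(10 Wi) + F80^(−½)
  = 6.6023/(10·16.9) + 1/√5293 = 0.039067 + 0.013745 = 0.052812
P80 = (1/0.052812)² = 18.9351² = 358.54 µm

P80 = 358.5 µm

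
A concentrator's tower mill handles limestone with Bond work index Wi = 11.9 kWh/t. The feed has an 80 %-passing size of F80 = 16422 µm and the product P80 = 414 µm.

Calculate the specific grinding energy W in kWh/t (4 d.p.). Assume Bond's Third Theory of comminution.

W = 4.9199 kWh/t

W = 10 Wi (P80^-0.5 − F80^-0.5)
1/√414 = 0.049147;  1/√16422 = 0.007803
W = 10·11.9·(0.049147 − 0.007803) = 4.9199 kWh/t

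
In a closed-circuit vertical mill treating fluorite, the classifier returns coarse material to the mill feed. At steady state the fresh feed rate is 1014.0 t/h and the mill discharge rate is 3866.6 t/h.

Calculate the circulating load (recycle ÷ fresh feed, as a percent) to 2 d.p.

CL = 281.32 %

Mill node: discharge = fresh + recycle.
R = M − F = 3866.6 − 1014.0 = 2852.6 t/h
CL = 100·R/F = 100·2852.6/1014.0 = 281.32 %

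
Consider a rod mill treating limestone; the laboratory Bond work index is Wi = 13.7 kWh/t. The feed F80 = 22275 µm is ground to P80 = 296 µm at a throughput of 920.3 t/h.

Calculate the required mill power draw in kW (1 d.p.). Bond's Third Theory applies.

P = 6483.5 kW

W = 10·Wi·[P80^(−½) − F80^(−½)]
W = 10·13.7·(1/√296 − 1/√22275) = 10·13.7·(0.051424) = 7.0450 kWh/t
P = W·T = 7.0450·920.3 = 6483.5 kW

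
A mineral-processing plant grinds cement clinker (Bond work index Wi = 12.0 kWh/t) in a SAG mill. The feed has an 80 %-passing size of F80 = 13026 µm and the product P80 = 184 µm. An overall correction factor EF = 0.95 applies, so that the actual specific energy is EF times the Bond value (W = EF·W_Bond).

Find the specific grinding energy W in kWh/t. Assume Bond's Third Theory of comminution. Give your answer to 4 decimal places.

W = 10 Wi (1/√P80 − 1/√F80)  [Bond]
1/√184 = 0.073721;  1/√13026 = 0.008762
W = 10·12.0·(0.073721 − 0.008762) = 7.7951 kWh/t
Apply correction: 7.7951 × 0.95 = 7.4053 kWh/t

W = 7.4053 kWh/t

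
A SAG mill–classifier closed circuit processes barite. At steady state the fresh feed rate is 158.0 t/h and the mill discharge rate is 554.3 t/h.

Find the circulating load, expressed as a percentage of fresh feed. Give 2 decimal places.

M = F + R at steady state, so:
R = M − F = 554.3 − 158.0 = 396.3 t/h
CL = 100·R/F = 100·396.3/158.0 = 250.82 %

CL = 250.82 %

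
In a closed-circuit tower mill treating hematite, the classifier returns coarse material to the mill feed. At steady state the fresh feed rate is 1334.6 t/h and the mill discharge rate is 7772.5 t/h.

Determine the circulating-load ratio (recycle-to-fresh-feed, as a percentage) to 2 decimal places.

M = F + R at steady state, so:
R = M − F = 7772.5 − 1334.6 = 6437.9 t/h
CL = 100·R/F = 100·6437.9/1334.6 = 482.38 %

CL = 482.38 %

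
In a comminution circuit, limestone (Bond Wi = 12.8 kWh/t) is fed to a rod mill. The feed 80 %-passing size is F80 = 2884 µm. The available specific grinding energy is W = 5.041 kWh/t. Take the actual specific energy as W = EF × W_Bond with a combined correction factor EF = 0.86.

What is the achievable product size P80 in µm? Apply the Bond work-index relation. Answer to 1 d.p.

P80 = 241.0 µm

W = 10 Wi (1/√P80 − 1/√F80)  [Bond]
W_Bond = W / EF = 5.041 / 0.86 = 5.8616 kWh/t
P80^(−½) = W_Bond/(10 Wi) + F80^(−½)
  = 5.8616/(10·12.8) + 1/√2884 = 0.045794 + 0.018621 = 0.064415
P80 = (1/0.064415)² = 15.5243² = 241.01 µm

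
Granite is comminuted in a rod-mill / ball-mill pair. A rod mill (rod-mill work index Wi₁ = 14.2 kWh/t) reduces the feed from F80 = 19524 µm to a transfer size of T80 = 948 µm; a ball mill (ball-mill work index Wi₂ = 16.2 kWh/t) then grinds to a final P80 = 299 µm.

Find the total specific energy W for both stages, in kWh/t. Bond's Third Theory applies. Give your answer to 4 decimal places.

W = 7.7029 kWh/t

Bond: W = 10·Wi·(1/√P80 − 1/√F80)
Stage 1 (19524→948 µm, Wi₁=14.2): W₁ = 10·14.2·(0.032478 − 0.007157) = 3.5957 kWh/t
Stage 2 (948→299 µm, Wi₂=16.2): W₂ = 10·16.2·(0.057831 − 0.032478) = 4.1072 kWh/t
W = W₁ + W₂ = 3.5957 + 4.1072 = 7.7029 kWh/t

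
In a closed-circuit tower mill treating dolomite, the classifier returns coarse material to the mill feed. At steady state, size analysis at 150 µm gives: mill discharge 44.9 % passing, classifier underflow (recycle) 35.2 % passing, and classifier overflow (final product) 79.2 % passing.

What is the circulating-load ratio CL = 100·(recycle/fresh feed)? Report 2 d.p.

CL = 353.61 %

Two-product formula at 150 µm:
d + r·d = r·u + o → r(d−u) = o−d
r = (79.2 − 44.9)/(44.9 − 35.2) = 34.3/9.7 = 3.5361
CL = 100·r = 353.61 %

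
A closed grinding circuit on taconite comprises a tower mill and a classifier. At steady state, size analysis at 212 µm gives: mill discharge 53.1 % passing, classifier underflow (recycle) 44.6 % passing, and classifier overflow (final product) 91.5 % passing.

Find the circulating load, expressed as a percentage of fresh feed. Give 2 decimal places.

Classifier node, passing 212 µm:
d + r·d = r·u + o → r(d−u) = o−d
r = (91.5 − 53.1)/(53.1 − 44.6) = 38.4/8.5 = 4.5176
CL = 100·r = 451.76 %

CL = 451.76 %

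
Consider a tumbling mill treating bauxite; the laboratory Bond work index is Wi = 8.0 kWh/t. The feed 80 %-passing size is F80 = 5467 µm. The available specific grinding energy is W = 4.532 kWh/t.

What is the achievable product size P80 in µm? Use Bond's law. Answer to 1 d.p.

W = 10 Wi (P80^-0.5 − F80^-0.5)
P80^(−½) = W/(10 Wi) + F80^(−½)
  = 4.5320/(10·8.0) + 1/√5467 = 0.056650 + 0.013525 = 0.070175
P80 = (1/0.070175)² = 14.2502² = 203.07 µm

P80 = 203.1 µm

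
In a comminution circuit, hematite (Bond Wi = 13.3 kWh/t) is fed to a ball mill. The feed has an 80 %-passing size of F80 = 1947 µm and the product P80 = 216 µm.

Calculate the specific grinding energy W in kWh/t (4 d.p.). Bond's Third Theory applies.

W = 10·Wi·[P80^(−½) − F80^(−½)]
1/√216 = 0.068041;  1/√1947 = 0.022663
W = 10·13.3·(0.068041 − 0.022663) = 6.0353 kWh/t

W = 6.0353 kWh/t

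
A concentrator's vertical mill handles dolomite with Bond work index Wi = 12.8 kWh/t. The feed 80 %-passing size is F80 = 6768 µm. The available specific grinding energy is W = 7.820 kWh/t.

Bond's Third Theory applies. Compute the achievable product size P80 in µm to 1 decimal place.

Bond:  W = 10 Wi (1/√P − 1/√F)
⇒ 1/√P80 = W/(10·Wi) + 1/√F80
  = 7.8200/(10·12.8) + 1/√6768 = 0.061094 + 0.012155 = 0.073249
P80 = (1/0.073249)² = 13.6520² = 186.38 µm

P80 = 186.4 µm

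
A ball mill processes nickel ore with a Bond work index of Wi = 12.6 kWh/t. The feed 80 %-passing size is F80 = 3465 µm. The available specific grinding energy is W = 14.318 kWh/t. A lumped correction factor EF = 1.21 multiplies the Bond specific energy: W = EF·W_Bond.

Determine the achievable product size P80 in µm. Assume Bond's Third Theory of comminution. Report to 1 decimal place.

P80 = 81.3 µm

W_Bond = 10·Wi·(1/√P₈₀ − 1/√F₈₀)
W_Bond = W / EF = 14.318 / 1.21 = 11.8331 kWh/t
P80^-0.5 = F80^-0.5 + W_Bond/(10 Wi)
  = 11.8331/(10·12.6) + 1/√3465 = 0.093913 + 0.016988 = 0.110901
P80 = (1/0.110901)² = 9.0170² = 81.31 µm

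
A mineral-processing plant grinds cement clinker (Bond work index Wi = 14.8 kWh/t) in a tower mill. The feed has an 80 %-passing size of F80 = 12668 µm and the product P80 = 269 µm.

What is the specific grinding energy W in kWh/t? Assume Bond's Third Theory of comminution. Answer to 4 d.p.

W = 7.7088 kWh/t

W = 10 Wi / √P80 − 10 Wi / √F80
1/√269 = 0.060971;  1/√12668 = 0.008885
W = 10·14.8·(0.060971 − 0.008885) = 7.7088 kWh/t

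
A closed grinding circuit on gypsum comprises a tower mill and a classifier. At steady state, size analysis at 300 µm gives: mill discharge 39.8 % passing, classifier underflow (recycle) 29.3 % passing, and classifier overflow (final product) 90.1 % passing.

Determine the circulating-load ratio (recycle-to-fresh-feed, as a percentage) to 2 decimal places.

Mass balance on the −300 µm fraction:
Fd + Rd = Ru + Fo ⇒ R/F = (o−d)/(d−u)
r = (90.1 − 39.8)/(39.8 − 29.3) = 50.3/10.5 = 4.7905
CL = 100·r = 479.05 %

CL = 479.05 %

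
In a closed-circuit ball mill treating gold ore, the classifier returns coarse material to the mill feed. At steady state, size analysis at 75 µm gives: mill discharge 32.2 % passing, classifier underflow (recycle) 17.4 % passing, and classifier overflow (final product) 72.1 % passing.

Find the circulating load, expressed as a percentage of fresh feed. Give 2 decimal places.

CL = 269.59 %

Balance %-passing 75 µm (r = R/F):
(1+r)·d = r·u + o ⇒ r = (o−d)/(d−u)
r = (72.1 − 32.2)/(32.2 − 17.4) = 39.9/14.8 = 2.6959
CL = 100·r = 269.59 %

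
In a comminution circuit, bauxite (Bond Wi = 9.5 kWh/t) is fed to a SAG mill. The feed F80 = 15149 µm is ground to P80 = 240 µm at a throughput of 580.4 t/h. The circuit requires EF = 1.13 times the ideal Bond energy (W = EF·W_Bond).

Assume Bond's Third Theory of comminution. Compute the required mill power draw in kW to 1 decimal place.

Bond:  W = 10 Wi (1/√P − 1/√F)
W = 10·9.5·(1/√240 − 1/√15149) = 10·9.5·(0.056425) = 5.3604 kWh/t
With EF = 1.13: W = 5.3604·1.13 = 6.0572 kWh/t
Mill draw = 6.0572 × 580.4 = 3515.6 kW

P = 3515.6 kW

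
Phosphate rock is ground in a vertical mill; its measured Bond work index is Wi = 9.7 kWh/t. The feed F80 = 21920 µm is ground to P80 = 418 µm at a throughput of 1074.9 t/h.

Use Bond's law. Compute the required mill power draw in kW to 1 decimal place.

W = 10 Wi (P80^-0.5 − F80^-0.5)
W = 10·9.7·(1/√418 − 1/√21920) = 10·9.7·(0.042157) = 4.0893 kWh/t
Mill draw = 4.0893 × 1074.9 = 4395.5 kW

P = 4395.5 kW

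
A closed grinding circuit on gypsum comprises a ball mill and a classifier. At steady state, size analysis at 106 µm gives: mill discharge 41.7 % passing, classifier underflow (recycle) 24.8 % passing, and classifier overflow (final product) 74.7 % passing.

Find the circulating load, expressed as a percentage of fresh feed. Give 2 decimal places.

CL = 195.27 %

Balance %-passing 106 µm (r = R/F):
d + r·d = r·u + o → r(d−u) = o−d
r = (74.7 − 41.7)/(41.7 − 24.8) = 33.0/16.9 = 1.9527
CL = 100·r = 195.27 %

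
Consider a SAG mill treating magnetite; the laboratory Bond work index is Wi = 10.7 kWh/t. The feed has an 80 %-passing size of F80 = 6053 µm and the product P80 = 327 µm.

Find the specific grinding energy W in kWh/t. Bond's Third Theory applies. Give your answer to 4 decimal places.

W = 4.5418 kWh/t

W = 10 Wi (1/√P80 − 1/√F80)  [Bond]
1/√327 = 0.055300;  1/√6053 = 0.012853
W = 10·10.7·(0.055300 − 0.012853) = 4.5418 kWh/t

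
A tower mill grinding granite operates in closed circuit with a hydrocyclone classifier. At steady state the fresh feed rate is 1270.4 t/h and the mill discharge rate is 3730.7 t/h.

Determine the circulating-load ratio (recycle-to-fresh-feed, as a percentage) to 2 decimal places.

CL = 193.66 %

Discharge = new feed + return, hence
R = M − F = 3730.7 − 1270.4 = 2460.3 t/h
CL = 100·R/F = 100·2460.3/1270.4 = 193.66 %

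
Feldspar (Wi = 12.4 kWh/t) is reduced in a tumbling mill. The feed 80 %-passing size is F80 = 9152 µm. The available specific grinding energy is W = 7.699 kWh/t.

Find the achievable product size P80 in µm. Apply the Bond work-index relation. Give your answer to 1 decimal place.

P80 = 190.0 µm

W = 10 Wi (P80^-0.5 − F80^-0.5)
1/√P80 = 1/√F80 + W/(10·Wi)
  = 7.6990/(10·12.4) + 1/√9152 = 0.062089 + 0.010453 = 0.072542
P80 = (1/0.072542)² = 13.7852² = 190.03 µm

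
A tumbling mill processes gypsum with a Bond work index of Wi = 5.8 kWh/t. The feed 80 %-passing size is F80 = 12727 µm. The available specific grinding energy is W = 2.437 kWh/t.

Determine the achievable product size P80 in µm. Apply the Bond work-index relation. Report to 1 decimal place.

W = 10·Wi·(P80^(-½) − F80^(-½))
⇒ 1/√P80 = W/(10·Wi) + 1/√F80
  = 2.4370/(10·5.8) + 1/√12727 = 0.042017 + 0.008864 = 0.050881
P80 = (1/0.050881)² = 19.6536² = 386.26 µm

P80 = 386.3 µm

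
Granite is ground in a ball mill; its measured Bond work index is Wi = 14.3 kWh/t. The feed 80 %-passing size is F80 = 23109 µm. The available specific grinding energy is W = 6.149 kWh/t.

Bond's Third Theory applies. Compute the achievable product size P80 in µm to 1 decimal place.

W_Bond = 10·Wi·(1/√P₈₀ − 1/√F₈₀)
P80^-0.5 = F80^-0.5 + W/(10 Wi)
  = 6.1490/(10·14.3) + 1/√23109 = 0.043000 + 0.006578 = 0.049578
P80 = (1/0.049578)² = 20.1701² = 406.83 µm

P80 = 406.8 µm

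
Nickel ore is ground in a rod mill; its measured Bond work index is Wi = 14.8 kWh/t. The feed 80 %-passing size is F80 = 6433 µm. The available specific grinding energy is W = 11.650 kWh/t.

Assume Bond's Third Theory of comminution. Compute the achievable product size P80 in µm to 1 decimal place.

Bond: W = 10·Wi·(1/√P80 − 1/√F80)
⇒ 1/√P80 = W/(10 Wi) + 1/√F80
  = 11.6500/(10·14.8) + 1/√6433 = 0.078716 + 0.012468 = 0.091184
P80 = (1/0.091184)² = 10.9668² = 120.27 µm

P80 = 120.3 µm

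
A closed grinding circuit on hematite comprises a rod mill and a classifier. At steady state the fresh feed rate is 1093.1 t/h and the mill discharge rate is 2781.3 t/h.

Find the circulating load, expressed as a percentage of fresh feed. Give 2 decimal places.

M = F + R at steady state, so:
R = M − F = 2781.3 − 1093.1 = 1688.2 t/h
CL = 100·R/F = 100·1688.2/1093.1 = 154.44 %

CL = 154.44 %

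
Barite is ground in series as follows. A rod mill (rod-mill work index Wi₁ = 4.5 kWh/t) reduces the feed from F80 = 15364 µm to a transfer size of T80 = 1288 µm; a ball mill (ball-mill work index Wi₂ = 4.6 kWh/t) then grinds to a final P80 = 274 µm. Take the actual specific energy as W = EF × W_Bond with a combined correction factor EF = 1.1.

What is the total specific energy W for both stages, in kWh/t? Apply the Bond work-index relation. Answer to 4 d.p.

W = 10·Wi·(P80^(-½) − F80^(-½))
Stage 1 (15364→1288 µm, Wi₁=4.5): W₁ = 10·4.5·(0.027864 − 0.008068) = 0.8908 kWh/t
Stage 2 (1288→274 µm, Wi₂=4.6): W₂ = 10·4.6·(0.060412 − 0.027864) = 1.4972 kWh/t
W = W₁ + W₂ = 0.8908 + 1.4972 = 2.3881 kWh/t
Apply correction: 2.3881 × 1.1 = 2.6269 kWh/t

W = 2.6269 kWh/t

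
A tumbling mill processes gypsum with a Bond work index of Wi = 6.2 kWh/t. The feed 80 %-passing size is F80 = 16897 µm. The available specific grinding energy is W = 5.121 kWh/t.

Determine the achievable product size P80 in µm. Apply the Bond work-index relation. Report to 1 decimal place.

Bond: W = 10·Wi·(1/√P80 − 1/√F80)
⇒ 1/√P80 = W/(10 Wi) + 1/√F80
  = 5.1210/(10·6.2) + 1/√16897 = 0.082597 + 0.007693 = 0.090290
P80 = (1/0.090290)² = 11.0755² = 122.67 µm

P80 = 122.7 µm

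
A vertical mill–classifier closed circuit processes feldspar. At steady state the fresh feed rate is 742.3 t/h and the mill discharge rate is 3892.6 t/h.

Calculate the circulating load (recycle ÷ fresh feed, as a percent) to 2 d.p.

CL = 424.40 %

Steady state: M = F + R.
R = M − F = 3892.6 − 742.3 = 3150.3 t/h
CL = 100·R/F = 100·3150.3/742.3 = 424.40 %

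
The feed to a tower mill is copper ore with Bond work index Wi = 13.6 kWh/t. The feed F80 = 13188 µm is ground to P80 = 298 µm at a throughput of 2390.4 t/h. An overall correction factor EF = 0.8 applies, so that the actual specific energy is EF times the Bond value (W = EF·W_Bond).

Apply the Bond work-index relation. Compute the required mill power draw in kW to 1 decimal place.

P = 12801.1 kW

W = 10·Wi·(P80^(-½) − F80^(-½))
W = 10·13.6·(1/√298 − 1/√13188) = 10·13.6·(0.049221) = 6.6940 kWh/t
W_actual = 0.8 × 6.6940 = 5.3552 kWh/t
P = W·T = 5.3552·2390.4 = 12801.1 kW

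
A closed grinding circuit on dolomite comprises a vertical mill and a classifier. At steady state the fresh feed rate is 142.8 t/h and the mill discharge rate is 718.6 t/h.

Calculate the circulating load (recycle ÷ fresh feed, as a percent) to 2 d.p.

Mill node: discharge = fresh + recycle.
R = M − F = 718.6 − 142.8 = 575.8 t/h
CL = 100·R/F = 100·575.8/142.8 = 403.22 %

CL = 403.22 %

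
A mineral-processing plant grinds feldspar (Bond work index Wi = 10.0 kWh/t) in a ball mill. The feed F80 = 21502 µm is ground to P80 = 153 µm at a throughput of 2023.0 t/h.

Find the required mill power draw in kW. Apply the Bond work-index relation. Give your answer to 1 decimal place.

Bond: W = 10·Wi·(1/√P80 − 1/√F80)
W = 10·10.0·(1/√153 − 1/√21502) = 10·10.0·(0.074026) = 7.4026 kWh/t
P_mill = W·ṁ = 7.4026·2023.0 = 14975.4 kW

P = 14975.4 kW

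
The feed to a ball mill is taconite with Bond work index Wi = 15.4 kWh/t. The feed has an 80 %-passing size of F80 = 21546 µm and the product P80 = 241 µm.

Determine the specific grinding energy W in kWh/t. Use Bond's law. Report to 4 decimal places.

Bond: W = 10·Wi·(1/√P80 − 1/√F80)
1/√241 = 0.064416;  1/√21546 = 0.006813
W = 10·15.4·(0.064416 − 0.006813) = 8.8709 kWh/t

W = 8.8709 kWh/t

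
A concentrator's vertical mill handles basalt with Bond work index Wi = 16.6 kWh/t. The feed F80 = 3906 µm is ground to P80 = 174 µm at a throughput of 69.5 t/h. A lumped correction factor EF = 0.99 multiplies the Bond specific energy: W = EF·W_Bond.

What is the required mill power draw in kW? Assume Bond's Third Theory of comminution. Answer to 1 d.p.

P = 683.1 kW

Bond: W = 10·Wi·(1/√P80 − 1/√F80)
W = 10·16.6·(1/√174 − 1/√3906) = 10·16.6·(0.059809) = 9.9283 kWh/t
Apply correction: 9.9283 × 0.99 = 9.8291 kWh/t
P = W·T = 9.8291·69.5 = 683.1 kW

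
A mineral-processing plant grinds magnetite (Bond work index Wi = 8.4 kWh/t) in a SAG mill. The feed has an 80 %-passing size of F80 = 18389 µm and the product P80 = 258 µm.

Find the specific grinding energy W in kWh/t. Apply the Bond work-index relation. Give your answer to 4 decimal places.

W = 4.6102 kWh/t

W = 10 Wi / √P80 − 10 Wi / √F80
1/√258 = 0.062257;  1/√18389 = 0.007374
W = 10·8.4·(0.062257 − 0.007374) = 4.6102 kWh/t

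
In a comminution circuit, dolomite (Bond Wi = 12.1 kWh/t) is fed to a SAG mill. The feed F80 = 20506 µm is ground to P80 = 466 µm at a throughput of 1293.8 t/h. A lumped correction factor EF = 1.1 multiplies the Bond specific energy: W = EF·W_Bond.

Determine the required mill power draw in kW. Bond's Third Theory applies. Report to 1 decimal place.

P = 6774.7 kW

W_Bond = 10·Wi·(1/√P₈₀ − 1/√F₈₀)
W = 10·12.1·(1/√466 − 1/√20506) = 10·12.1·(0.039341) = 4.7602 kWh/t
Corrected W = EF·W_Bond = 1.1·4.7602 = 5.2363 kWh/t
Mill draw = 5.2363 × 1293.8 = 6774.7 kW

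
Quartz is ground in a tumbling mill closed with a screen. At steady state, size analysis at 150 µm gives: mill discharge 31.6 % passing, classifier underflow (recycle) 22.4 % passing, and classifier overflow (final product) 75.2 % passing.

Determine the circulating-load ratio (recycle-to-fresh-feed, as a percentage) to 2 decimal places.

CL = 473.91 %

Mass balance on the −150 µm fraction:
Fd + Rd = Ru + Fo ⇒ R/F = (o−d)/(d−u)
r = (75.2 − 31.6)/(31.6 − 22.4) = 43.6/9.2 = 4.7391
CL = 100·r = 473.91 %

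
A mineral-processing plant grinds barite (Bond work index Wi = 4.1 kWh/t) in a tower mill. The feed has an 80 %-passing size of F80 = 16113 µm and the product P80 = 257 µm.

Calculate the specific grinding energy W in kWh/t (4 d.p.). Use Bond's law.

W = 10·Wi·[P80^(−½) − F80^(−½)]
1/√257 = 0.062378;  1/√16113 = 0.007878
W = 10·4.1·(0.062378 − 0.007878) = 2.2345 kWh/t

W = 2.2345 kWh/t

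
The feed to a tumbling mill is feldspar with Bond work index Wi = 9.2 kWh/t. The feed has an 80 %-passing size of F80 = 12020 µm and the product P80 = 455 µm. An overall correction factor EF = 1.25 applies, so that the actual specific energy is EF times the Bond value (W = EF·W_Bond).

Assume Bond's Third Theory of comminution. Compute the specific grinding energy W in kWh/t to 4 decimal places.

W = 4.3424 kWh/t

Bond:  W = 10 Wi (1/√P − 1/√F)
1/√455 = 0.046881;  1/√12020 = 0.009121
W = 10·9.2·(0.046881 − 0.009121) = 3.4739 kWh/t
Apply correction: 3.4739 × 1.25 = 4.3424 kWh/t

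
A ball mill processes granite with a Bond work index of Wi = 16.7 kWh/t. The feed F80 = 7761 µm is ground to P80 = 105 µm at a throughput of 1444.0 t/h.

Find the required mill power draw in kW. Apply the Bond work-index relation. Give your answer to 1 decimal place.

P = 20796.3 kW

Bond:  W = 10 Wi (1/√P − 1/√F)
W = 10·16.7·(1/√105 − 1/√7761) = 10·16.7·(0.086239) = 14.4019 kWh/t
P = W·T = 14.4019·1444.0 = 20796.3 kW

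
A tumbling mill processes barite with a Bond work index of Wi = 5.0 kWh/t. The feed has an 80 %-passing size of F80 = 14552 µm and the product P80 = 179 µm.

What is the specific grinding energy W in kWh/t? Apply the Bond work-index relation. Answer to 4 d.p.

W = 10·Wi·[P80^(−½) − F80^(−½)]
1/√179 = 0.074744;  1/√14552 = 0.008290
W = 10·5.0·(0.074744 − 0.008290) = 3.3227 kWh/t

W = 3.3227 kWh/t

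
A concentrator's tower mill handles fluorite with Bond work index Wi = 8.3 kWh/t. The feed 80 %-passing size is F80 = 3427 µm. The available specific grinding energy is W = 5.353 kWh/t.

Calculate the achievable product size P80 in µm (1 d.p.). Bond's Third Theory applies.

W = 10 Wi (P80^-0.5 − F80^-0.5)
⇒ 1/√P80 = W/(10·Wi) + 1/√F80
  = 5.3530/(10·8.3) + 1/√3427 = 0.064494 + 0.017082 = 0.081576
P80 = (1/0.081576)² = 12.2585² = 150.27 µm

P80 = 150.3 µm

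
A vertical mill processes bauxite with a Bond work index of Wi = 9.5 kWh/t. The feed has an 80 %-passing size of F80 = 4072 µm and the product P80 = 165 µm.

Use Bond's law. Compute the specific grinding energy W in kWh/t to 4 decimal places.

W = 10 Wi (P80^-0.5 − F80^-0.5)
1/√165 = 0.077850;  1/√4072 = 0.015671
W = 10·9.5·(0.077850 − 0.015671) = 5.9070 kWh/t

W = 5.9070 kWh/t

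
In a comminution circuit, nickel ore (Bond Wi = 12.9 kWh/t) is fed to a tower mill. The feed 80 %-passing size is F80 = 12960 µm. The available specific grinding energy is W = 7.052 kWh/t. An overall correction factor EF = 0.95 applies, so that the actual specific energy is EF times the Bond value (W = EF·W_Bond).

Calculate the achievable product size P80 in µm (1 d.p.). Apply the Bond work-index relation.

W = 10·Wi·[P80^(−½) − F80^(−½)]
W_Bond = W / EF = 7.052 / 0.95 = 7.4232 kWh/t
P80^(−½) = W_Bond/(10 Wi) + F80^(−½)
  = 7.4232/(10·12.9) + 1/√12960 = 0.057544 + 0.008784 = 0.066328
P80 = (1/0.066328)² = 15.0766² = 227.30 µm

P80 = 227.3 µm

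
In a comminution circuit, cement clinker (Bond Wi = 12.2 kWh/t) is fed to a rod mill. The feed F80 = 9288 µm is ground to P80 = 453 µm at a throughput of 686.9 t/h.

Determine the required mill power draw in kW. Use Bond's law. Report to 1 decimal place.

W = 10 Wi (P80^-0.5 − F80^-0.5)
W = 10·12.2·(1/√453 − 1/√9288) = 10·12.2·(0.036608) = 4.4662 kWh/t
Power = W × throughput = 4.4662 kWh/t × 686.9 t/h = 3067.8 kW

P = 3067.8 kW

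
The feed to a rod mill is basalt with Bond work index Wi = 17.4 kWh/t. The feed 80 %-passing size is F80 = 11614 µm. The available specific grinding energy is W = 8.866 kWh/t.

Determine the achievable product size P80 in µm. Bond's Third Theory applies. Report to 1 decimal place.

W = 10 Wi / √P80 − 10 Wi / √F80
1/√P80 = 1/√F80 + W/(10·Wi)
  = 8.8660/(10·17.4) + 1/√11614 = 0.050954 + 0.009279 = 0.060233
P80 = (1/0.060233)² = 16.6021² = 275.63 µm

P80 = 275.6 µm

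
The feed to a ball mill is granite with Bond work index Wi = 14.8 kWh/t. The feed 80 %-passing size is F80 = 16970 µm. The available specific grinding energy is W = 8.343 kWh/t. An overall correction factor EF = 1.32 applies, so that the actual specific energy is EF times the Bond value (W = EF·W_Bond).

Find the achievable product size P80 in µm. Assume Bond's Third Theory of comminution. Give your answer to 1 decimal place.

P80 = 394.0 µm

Bond:  W = 10 Wi (1/√P − 1/√F)
W_Bond = W / EF = 8.343 / 1.32 = 6.3205 kWh/t
1/√P80 = 1/√F80 + W_Bond/(10·Wi)
  = 6.3205/(10·14.8) + 1/√16970 = 0.042706 + 0.007676 = 0.050382
P80 = (1/0.050382)² = 19.8483² = 393.95 µm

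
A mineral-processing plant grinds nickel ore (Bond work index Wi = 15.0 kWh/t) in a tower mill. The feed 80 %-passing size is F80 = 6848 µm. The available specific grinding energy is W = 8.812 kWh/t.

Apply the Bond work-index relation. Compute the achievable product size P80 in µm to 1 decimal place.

W = 10·Wi·[P80^(−½) − F80^(−½)]
⇒ 1/√P80 = W/(10·Wi) + 1/√F80
  = 8.8120/(10·15.0) + 1/√6848 = 0.058747 + 0.012084 = 0.070831
P80 = (1/0.070831)² = 14.1181² = 199.32 µm

P80 = 199.3 µm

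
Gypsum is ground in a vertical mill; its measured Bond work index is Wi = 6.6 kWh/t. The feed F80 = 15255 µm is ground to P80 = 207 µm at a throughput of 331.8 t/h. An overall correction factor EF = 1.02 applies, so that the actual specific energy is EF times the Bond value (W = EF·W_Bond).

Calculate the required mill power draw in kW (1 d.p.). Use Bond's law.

P = 1371.7 kW

W = 10 Wi / √P80 − 10 Wi / √F80
W = 10·6.6·(1/√207 − 1/√15255) = 10·6.6·(0.061408) = 4.0530 kWh/t
Apply correction: 4.0530 × 1.02 = 4.1340 kWh/t
P = W·T = 4.1340·331.8 = 1371.7 kW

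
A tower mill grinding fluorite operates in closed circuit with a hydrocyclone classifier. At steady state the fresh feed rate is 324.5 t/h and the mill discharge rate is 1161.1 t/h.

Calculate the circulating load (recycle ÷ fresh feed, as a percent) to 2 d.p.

CL = 257.81 %

Discharge = new feed + return, hence
R = M − F = 1161.1 − 324.5 = 836.6 t/h
CL = 100·R/F = 100·836.6/324.5 = 257.81 %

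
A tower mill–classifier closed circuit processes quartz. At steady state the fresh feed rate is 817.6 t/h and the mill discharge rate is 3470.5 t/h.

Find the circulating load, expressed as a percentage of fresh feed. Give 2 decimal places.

M = F + R at steady state, so:
R = M − F = 3470.5 − 817.6 = 2652.9 t/h
CL = 100·R/F = 100·2652.9/817.6 = 324.47 %

CL = 324.47 %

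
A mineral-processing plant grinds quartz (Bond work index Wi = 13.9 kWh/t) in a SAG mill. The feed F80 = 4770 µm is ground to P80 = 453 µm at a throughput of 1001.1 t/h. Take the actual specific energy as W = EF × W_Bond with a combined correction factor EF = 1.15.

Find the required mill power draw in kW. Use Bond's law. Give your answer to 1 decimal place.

P = 5201.6 kW

W_Bond = 10·Wi·(1/√P₈₀ − 1/√F₈₀)
W = 10·13.9·(1/√453 − 1/√4770) = 10·13.9·(0.032505) = 4.5182 kWh/t
With EF = 1.15: W = 4.5182·1.15 = 5.1959 kWh/t
Mill draw = 5.1959 × 1001.1 = 5201.6 kW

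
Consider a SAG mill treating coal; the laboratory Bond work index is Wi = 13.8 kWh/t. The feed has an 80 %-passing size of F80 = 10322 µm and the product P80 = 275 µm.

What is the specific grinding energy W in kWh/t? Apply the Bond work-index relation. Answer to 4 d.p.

Bond:  W = 10 Wi (1/√P − 1/√F)
1/√275 = 0.060302;  1/√10322 = 0.009843
W = 10·13.8·(0.060302 − 0.009843) = 6.9634 kWh/t

W = 6.9634 kWh/t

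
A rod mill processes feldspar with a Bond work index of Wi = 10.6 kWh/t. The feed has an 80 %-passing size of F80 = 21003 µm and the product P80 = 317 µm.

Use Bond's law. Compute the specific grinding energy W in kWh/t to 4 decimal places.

W = 5.2221 kWh/t

W = 10 Wi (P80^-0.5 − F80^-0.5)
1/√317 = 0.056166;  1/√21003 = 0.006900
W = 10·10.6·(0.056166 − 0.006900) = 5.2221 kWh/t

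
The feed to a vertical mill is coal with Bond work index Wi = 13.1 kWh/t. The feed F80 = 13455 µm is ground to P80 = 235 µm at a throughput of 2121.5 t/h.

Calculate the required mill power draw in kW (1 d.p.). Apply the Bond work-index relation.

Bond: W = 10·Wi·(1/√P80 − 1/√F80)
W = 10·13.1·(1/√235 − 1/√13455) = 10·13.1·(0.056612) = 7.4161 kWh/t
Mill draw = 7.4161 × 2121.5 = 15733.4 kW

P = 15733.4 kW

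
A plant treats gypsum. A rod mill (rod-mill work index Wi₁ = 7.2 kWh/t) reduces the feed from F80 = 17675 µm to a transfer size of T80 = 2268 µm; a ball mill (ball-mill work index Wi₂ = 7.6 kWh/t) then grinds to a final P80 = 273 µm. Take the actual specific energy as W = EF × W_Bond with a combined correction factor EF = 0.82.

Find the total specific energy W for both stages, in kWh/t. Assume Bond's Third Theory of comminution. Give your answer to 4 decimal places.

W = 3.2588 kWh/t

W = 10 Wi / √P80 − 10 Wi / √F80
Stage 1 (17675→2268 µm, Wi₁=7.2): W₁ = 10·7.2·(0.020998 − 0.007522) = 0.9703 kWh/t
Stage 2 (2268→273 µm, Wi₂=7.6): W₂ = 10·7.6·(0.060523 − 0.020998) = 3.0039 kWh/t
W = W₁ + W₂ = 0.9703 + 3.0039 = 3.9742 kWh/t
Corrected W = EF·W_Bond = 0.82·3.9742 = 3.2588 kWh/t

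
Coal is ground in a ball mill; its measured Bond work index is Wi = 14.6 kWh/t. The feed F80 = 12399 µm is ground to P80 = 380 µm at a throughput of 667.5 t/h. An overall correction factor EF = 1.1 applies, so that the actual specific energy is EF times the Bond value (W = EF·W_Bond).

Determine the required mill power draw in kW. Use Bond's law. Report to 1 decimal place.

P = 4536.5 kW

W = 10·Wi·(P80^(-½) − F80^(-½))
W = 10·14.6·(1/√380 − 1/√12399) = 10·14.6·(0.042318) = 6.1785 kWh/t
W_actual = 1.1 × 6.1785 = 6.7963 kWh/t
Mill draw = 6.7963 × 667.5 = 4536.5 kW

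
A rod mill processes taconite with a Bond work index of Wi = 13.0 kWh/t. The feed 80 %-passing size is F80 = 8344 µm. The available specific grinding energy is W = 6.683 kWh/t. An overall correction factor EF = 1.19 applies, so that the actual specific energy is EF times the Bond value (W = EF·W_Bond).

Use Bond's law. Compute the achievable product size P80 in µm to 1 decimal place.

Bond:  W = 10 Wi (1/√P − 1/√F)
W_Bond = W / EF = 6.683 / 1.19 = 5.6160 kWh/t
⇒ 1/√P80 = W_Bond/(10 Wi) + 1/√F80
  = 5.6160/(10·13.0) + 1/√8344 = 0.043200 + 0.010947 = 0.054147
P80 = (1/0.054147)² = 18.4682² = 341.07 µm

P80 = 341.1 µm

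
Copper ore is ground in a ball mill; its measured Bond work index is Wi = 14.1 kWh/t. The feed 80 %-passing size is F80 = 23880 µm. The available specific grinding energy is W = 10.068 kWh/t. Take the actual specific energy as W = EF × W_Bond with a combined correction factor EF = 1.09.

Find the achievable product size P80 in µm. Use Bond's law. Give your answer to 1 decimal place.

P80 = 193.0 µm

Bond: W = 10·Wi·(1/√P80 − 1/√F80)
W_Bond = W / EF = 10.068 / 1.09 = 9.2367 kWh/t
P80^(−½) = W_Bond/(10 Wi) + F80^(−½)
  = 9.2367/(10·14.1) + 1/√23880 = 0.065508 + 0.006471 = 0.071980
P80 = (1/0.071980)² = 13.8928² = 193.01 µm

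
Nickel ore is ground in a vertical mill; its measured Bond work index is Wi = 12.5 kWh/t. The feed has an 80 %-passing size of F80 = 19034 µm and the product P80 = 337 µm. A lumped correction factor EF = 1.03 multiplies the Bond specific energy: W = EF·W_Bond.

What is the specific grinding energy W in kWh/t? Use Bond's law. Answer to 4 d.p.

W = 6.0802 kWh/t

W = 10 Wi (P80^-0.5 − F80^-0.5)
1/√337 = 0.054473;  1/√19034 = 0.007248
W = 10·12.5·(0.054473 − 0.007248) = 5.9031 kWh/t
Apply correction: 5.9031 × 1.03 = 6.0802 kWh/t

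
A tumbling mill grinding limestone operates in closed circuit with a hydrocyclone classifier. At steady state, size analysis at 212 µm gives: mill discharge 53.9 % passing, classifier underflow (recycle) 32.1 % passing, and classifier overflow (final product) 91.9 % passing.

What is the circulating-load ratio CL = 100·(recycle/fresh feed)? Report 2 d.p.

Classifier node, passing 212 µm:
(1+r)d = ru + o → r = (o−d)/(d−u)
r = (91.9 − 53.9)/(53.9 − 32.1) = 38.0/21.8 = 1.7431
CL = 100·r = 174.31 %

CL = 174.31 %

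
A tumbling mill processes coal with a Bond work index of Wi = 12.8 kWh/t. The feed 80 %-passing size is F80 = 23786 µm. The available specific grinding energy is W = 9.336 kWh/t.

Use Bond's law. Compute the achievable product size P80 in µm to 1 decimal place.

P80 = 158.5 µm

W = 10 Wi (1/√P80 − 1/√F80)  [Bond]
P80^(−½) = W/(10 Wi) + F80^(−½)
  = 9.3360/(10·12.8) + 1/√23786 = 0.072938 + 0.006484 = 0.079421
P80 = (1/0.079421)² = 12.5911² = 158.53 µm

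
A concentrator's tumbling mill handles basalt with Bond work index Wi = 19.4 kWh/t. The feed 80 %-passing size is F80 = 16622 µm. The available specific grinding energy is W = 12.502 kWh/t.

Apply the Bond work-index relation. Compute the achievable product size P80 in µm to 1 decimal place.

W = 10 Wi (1/√P80 − 1/√F80)  [Bond]
⇒ 1/√P80 = W/(10·Wi) + 1/√F80
  = 12.5020/(10·19.4) + 1/√16622 = 0.064443 + 0.007756 = 0.072200
P80 = (1/0.072200)² = 13.8505² = 191.84 µm

P80 = 191.8 µm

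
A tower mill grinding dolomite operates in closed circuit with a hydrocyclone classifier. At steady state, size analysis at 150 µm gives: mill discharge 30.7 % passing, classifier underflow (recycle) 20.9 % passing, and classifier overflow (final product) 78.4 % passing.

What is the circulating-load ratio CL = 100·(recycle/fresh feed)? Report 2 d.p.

Classifier node, passing 150 µm:
(1+r)·d = r·u + o ⇒ r = (o−d)/(d−u)
r = (78.4 − 30.7)/(30.7 − 20.9) = 47.7/9.8 = 4.8673
CL = 100·r = 486.73 %

CL = 486.73 %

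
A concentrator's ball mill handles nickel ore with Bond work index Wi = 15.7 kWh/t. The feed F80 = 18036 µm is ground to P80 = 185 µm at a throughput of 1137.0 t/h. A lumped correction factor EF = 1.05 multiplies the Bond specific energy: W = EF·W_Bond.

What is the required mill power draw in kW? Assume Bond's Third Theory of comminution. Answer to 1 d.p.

P = 12384.8 kW

W = 10 Wi / √P80 − 10 Wi / √F80
W = 10·15.7·(1/√185 − 1/√18036) = 10·15.7·(0.066075) = 10.3738 kWh/t
With EF = 1.05: W = 10.3738·1.05 = 10.8925 kWh/t
P_mill = W·ṁ = 10.8925·1137.0 = 12384.8 kW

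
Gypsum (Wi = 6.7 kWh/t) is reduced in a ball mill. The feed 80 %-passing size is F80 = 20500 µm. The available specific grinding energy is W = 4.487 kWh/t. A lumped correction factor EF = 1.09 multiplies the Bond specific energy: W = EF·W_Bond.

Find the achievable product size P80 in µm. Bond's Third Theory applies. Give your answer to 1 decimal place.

W = 10 Wi / √P80 − 10 Wi / √F80
W_Bond = W / EF = 4.487 / 1.09 = 4.1165 kWh/t
1/√P80 = 1/√F80 + W_Bond/(10·Wi)
  = 4.1165/(10·6.7) + 1/√20500 = 0.061441 + 0.006984 = 0.068425
P80 = (1/0.068425)² = 14.6146² = 213.59 µm

P80 = 213.6 µm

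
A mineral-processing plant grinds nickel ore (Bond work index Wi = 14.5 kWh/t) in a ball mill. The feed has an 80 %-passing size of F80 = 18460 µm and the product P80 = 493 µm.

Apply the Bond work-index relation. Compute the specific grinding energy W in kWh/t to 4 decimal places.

W = 10·Wi·(P80^(-½) − F80^(-½))
1/√493 = 0.045038;  1/√18460 = 0.007360
W = 10·14.5·(0.045038 − 0.007360) = 5.4633 kWh/t

W = 5.4633 kWh/t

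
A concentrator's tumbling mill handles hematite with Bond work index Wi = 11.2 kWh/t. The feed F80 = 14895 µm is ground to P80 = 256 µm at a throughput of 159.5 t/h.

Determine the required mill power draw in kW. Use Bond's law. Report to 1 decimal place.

P = 970.1 kW

Bond:  W = 10 Wi (1/√P − 1/√F)
W = 10·11.2·(1/√256 − 1/√14895) = 10·11.2·(0.054306) = 6.0823 kWh/t
P_mill = W·ṁ = 6.0823·159.5 = 970.1 kW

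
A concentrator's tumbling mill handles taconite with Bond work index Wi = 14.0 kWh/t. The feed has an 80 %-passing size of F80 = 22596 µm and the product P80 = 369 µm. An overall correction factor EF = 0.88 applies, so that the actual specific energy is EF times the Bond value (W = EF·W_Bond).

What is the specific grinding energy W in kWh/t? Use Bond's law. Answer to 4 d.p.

W = 10 Wi (1/√P80 − 1/√F80)  [Bond]
1/√369 = 0.052058;  1/√22596 = 0.006652
W = 10·14.0·(0.052058 − 0.006652) = 6.3568 kWh/t
Apply correction: 6.3568 × 0.88 = 5.5939 kWh/t

W = 5.5939 kWh/t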